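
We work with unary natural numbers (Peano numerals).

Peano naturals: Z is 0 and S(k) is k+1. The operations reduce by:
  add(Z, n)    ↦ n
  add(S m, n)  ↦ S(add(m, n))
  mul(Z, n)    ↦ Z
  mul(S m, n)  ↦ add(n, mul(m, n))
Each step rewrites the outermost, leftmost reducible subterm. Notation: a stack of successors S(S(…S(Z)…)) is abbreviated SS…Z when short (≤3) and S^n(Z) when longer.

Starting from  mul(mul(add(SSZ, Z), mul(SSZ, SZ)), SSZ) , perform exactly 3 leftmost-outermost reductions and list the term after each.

  start: mul(mul(add(SSZ, Z), mul(SSZ, SZ)), SSZ)
  [1] mul(mul(S(add(SZ, Z)), mul(SSZ, SZ)), SSZ)
  [2] mul(add(mul(SSZ, SZ), mul(add(SZ, Z), mul(SSZ, SZ))), SSZ)
  [3] mul(add(add(SZ, mul(SZ, SZ)), mul(add(SZ, Z), mul(SSZ, SZ))), SSZ)

Answer: after 3 steps: mul(add(add(SZ, mul(SZ, SZ)), mul(add(SZ, Z), mul(SSZ, SZ))), SSZ)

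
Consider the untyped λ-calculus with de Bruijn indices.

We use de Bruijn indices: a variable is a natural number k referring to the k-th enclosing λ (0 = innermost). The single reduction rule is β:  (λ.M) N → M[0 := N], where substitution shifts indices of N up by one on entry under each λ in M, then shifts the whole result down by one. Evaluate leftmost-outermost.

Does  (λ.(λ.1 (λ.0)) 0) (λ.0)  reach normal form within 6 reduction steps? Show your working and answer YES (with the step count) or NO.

Answer: YES — reaches normal form λ.0 in 3 ≤ 6 steps

Reduction:
  start: (λ.(λ.1 (λ.0)) 0) (λ.0)
  step 1: (λ.(λ.0) (λ.0)) (λ.0)
  step 2: (λ.0) (λ.0)
  step 3: λ.0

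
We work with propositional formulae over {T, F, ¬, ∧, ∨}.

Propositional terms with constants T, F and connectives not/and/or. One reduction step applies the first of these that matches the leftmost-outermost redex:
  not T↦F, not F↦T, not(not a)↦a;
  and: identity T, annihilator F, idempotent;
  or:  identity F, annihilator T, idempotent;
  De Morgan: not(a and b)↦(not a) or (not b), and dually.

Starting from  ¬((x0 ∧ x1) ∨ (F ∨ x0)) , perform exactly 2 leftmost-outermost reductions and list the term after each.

Answer: after 2 steps: (¬x0 ∨ ¬x1) ∧ ¬(F ∨ x0)

Reduction:
  start: ¬((x0 ∧ x1) ∨ (F ∨ x0))
  →1  ¬(x0 ∧ x1) ∧ ¬(F ∨ x0)
  →2  (¬x0 ∨ ¬x1) ∧ ¬(F ∨ x0)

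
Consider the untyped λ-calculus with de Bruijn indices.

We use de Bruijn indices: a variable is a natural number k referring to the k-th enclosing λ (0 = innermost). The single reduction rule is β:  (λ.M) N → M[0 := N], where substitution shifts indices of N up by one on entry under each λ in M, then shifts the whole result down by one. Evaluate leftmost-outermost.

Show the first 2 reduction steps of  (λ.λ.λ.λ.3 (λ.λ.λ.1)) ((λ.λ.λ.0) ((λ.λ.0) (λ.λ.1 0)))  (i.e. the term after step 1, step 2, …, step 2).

Answer: after 2 steps: λ.λ.λ.(λ.λ.0) (λ.λ.λ.1)

Working:
  start: (λ.λ.λ.λ.3 (λ.λ.λ.1)) ((λ.λ.λ.0) ((λ.λ.0) (λ.λ.1 0)))
  →1  λ.λ.λ.(λ.λ.λ.0) ((λ.λ.0) (λ.λ.1 0)) (λ.λ.λ.1)
  →2  λ.λ.λ.(λ.λ.0) (λ.λ.λ.1)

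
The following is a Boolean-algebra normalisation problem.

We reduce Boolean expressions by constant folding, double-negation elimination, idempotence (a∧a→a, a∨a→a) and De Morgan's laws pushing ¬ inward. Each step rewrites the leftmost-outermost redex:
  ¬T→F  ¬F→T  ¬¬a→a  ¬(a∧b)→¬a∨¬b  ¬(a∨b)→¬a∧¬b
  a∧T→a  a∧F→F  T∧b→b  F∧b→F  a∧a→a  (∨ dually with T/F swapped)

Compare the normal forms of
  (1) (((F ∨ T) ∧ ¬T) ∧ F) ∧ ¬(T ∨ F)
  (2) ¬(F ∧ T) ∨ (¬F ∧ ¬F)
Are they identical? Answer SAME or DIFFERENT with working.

Answer: DIFFERENT — A ⇓ F, B ⇓ T

Working:
Term A:
  start: (((F ∨ T) ∧ ¬T) ∧ F) ∧ ¬(T ∨ F)
  →1  F ∧ ¬(T ∨ F)
  →2  F

Term B:
  start: ¬(F ∧ T) ∨ (¬F ∧ ¬F)
  →1  (¬F ∨ ¬T) ∨ (¬F ∧ ¬F)
  →2  (T ∨ ¬T) ∨ (¬F ∧ ¬F)
  →3  T ∨ (¬F ∧ ¬F)
  →4  T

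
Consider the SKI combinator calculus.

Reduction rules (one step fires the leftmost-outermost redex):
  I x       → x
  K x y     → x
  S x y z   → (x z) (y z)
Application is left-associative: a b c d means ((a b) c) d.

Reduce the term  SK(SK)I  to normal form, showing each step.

Answer: normal form = I  (in 2 steps)

Derivation:
  start: SK(SK)I
  step 1: KI(SKI)
  step 2: I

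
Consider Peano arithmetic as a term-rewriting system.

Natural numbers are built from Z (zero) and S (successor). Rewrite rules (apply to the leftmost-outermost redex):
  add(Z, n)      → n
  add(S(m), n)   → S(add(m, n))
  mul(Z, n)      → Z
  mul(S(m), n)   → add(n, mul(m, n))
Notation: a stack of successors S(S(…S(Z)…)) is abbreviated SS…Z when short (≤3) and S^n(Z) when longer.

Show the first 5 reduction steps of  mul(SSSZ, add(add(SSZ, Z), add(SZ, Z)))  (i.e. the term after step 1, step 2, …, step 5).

Answer: after 5 steps: S(add(add(S(add(Z, Z)), add(SZ, Z)), mul(SSZ, add(add(SSZ, Z), add(SZ, Z)))))

Derivation:
  start: mul(SSSZ, add(add(SSZ, Z), add(SZ, Z)))
  step 1: add(add(add(SSZ, Z), add(SZ, Z)), mul(SSZ, add(add(SSZ, Z), add(SZ, Z))))
  step 2: add(add(S(add(SZ, Z)), add(SZ, Z)), mul(SSZ, add(add(SSZ, Z), add(SZ, Z))))
  step 3: add(S(add(add(SZ, Z), add(SZ, Z))), mul(SSZ, add(add(SSZ, Z), add(SZ, Z))))
  step 4: S(add(add(add(SZ, Z), add(SZ, Z)), mul(SSZ, add(add(SSZ, Z), add(SZ, Z)))))
  step 5: S(add(add(S(add(Z, Z)), add(SZ, Z)), mul(SSZ, add(add(SSZ, Z), add(SZ, Z)))))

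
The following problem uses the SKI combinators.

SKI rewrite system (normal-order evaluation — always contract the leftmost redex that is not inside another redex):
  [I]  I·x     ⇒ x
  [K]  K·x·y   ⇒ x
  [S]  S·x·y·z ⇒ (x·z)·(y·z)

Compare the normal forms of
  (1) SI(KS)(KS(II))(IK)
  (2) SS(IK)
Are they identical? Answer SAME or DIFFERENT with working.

Term A:
  start: SI(KS)(KS(II))(IK)
  →1  I(KS(II))(KS(KS(II)))(IK)
  →2  KS(II)(KS(KS(II)))(IK)
  →3  S(KS(KS(II)))(IK)
  →4  SS(IK)
  →5  SSK

Term B:
  start: SS(IK)
  →1  SSK

Answer: SAME — A ⇓ SSK, B ⇓ SSK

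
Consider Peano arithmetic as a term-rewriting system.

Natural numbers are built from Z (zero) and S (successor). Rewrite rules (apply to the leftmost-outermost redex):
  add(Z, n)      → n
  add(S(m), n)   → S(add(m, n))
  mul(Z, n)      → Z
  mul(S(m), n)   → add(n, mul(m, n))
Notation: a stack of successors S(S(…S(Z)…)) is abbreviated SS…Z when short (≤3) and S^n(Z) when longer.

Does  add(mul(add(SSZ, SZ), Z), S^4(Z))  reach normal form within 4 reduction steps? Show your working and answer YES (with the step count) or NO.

Answer: NO — after 4 steps the term is add(mul(S(add(Z, SZ)), Z), S^4(Z)), not yet normal

Working:
  start: add(mul(add(SSZ, SZ), Z), S^4(Z))
  →1  add(mul(S(add(SZ, SZ)), Z), S^4(Z))
  →2  add(add(Z, mul(add(SZ, SZ), Z)), S^4(Z))
  →3  add(mul(add(SZ, SZ), Z), S^4(Z))
  →4  add(mul(S(add(Z, SZ)), Z), S^4(Z))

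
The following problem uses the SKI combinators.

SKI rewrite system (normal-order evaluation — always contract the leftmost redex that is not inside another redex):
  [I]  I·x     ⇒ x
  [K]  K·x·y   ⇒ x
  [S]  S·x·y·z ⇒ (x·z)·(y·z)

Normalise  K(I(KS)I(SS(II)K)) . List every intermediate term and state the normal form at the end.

Answer: normal form = K(S(SKK))  (in 5 steps)

Reduction:
  start: K(I(KS)I(SS(II)K))
  step 1: K(KSI(SS(II)K))
  step 2: K(S(SS(II)K))
  step 3: K(S(SK(IIK)))
  step 4: K(S(SK(IK)))
  step 5: K(S(SKK))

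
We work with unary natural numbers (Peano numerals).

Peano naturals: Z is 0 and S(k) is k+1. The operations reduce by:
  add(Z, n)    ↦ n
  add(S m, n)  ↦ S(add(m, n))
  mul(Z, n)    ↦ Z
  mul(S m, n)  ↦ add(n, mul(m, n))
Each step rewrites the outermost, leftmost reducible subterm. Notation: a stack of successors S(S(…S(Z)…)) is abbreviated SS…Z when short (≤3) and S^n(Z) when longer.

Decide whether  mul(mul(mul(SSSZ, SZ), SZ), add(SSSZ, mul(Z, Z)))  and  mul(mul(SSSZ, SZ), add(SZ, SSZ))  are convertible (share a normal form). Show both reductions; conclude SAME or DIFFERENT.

Term A:
  start: mul(mul(mul(SSSZ, SZ), SZ), add(SSSZ, mul(Z, Z)))
  →1  mul(mul(add(SZ, mul(SSZ, SZ)), SZ), add(SSSZ, mul(Z, Z)))
  →2  mul(mul(S(add(Z, mul(SSZ, SZ))), SZ), add(SSSZ, mul(Z, Z)))
  →3  mul(add(SZ, mul(add(Z, mul(SSZ, SZ)), SZ)), add(SSSZ, mul(Z, Z)))
  →4  mul(S(add(Z, mul(add(Z, mul(SSZ, SZ)), SZ))), add(SSSZ, mul(Z, Z)))
  →5  add(add(SSSZ, mul(Z, Z)), mul(add(Z, mul(add(Z, mul(SSZ, SZ)), SZ)), add(SSSZ, mul(Z, Z))))
  →6  add(S(add(SSZ, mul(Z, Z))), mul(add(Z, mul(add(Z, mul(SSZ, SZ)), SZ)), add(SSSZ, mul(Z, Z))))
  →7  S(add(add(SSZ, mul(Z, Z)), mul(add(Z, mul(add(Z, mul(SSZ, SZ)), SZ)), add(SSSZ, mul(Z, Z)))))
  →8  S(add(S(add(SZ, mul(Z, Z))), mul(add(Z, mul(add(Z, mul(SSZ, SZ)), SZ)), add(SSSZ, mul(Z, Z)))))
  →9  S(S(add(add(SZ, mul(Z, Z)), mul(add(Z, mul(add(Z, mul(SSZ, SZ)), SZ)), add(SSSZ, mul(Z, Z))))))
  →10  S(S(add(S(add(Z, mul(Z, Z))), mul(add(Z, mul(add(Z, mul(SSZ, SZ)), SZ)), add(SSSZ, mul(Z, Z))))))
  →11  S(S(S(add(add(Z, mul(Z, Z)), mul(add(Z, mul(add(Z, mul(SSZ, SZ)), SZ)), add(SSSZ, mul(Z, Z)))))))
  →12  S(S(S(add(mul(Z, Z), mul(add(Z, mul(add(Z, mul(SSZ, SZ)), SZ)), add(SSSZ, mul(Z, Z)))))))
  →13  S(S(S(add(Z, mul(add(Z, mul(add(Z, mul(SSZ, SZ)), SZ)), add(SSSZ, mul(Z, Z)))))))
  →14  S(S(S(mul(add(Z, mul(add(Z, mul(SSZ, SZ)), SZ)), add(SSSZ, mul(Z, Z))))))
  →15  S(S(S(mul(mul(add(Z, mul(SSZ, SZ)), SZ), add(SSSZ, mul(Z, Z))))))
  →16  S(S(S(mul(mul(mul(SSZ, SZ), SZ), add(SSSZ, mul(Z, Z))))))
  →17  S(S(S(mul(mul(add(SZ, mul(SZ, SZ)), SZ), add(SSSZ, mul(Z, Z))))))
  →18  S(S(S(mul(mul(S(add(Z, mul(SZ, SZ))), SZ), add(SSSZ, mul(Z, Z))))))
  →19  S(S(S(mul(add(SZ, mul(add(Z, mul(SZ, SZ)), SZ)), add(SSSZ, mul(Z, Z))))))
  →20  S(S(S(mul(S(add(Z, mul(add(Z, mul(SZ, SZ)), SZ))), add(SSSZ, mul(Z, Z))))))
  →21  S(S(S(add(add(SSSZ, mul(Z, Z)), mul(add(Z, mul(add(Z, mul(SZ, SZ)), SZ)), add(SSSZ, mul(Z, Z)))))))
  →22  S(S(S(add(S(add(SSZ, mul(Z, Z))), mul(add(Z, mul(add(Z, mul(SZ, SZ)), SZ)), add(SSSZ, mul(Z, Z)))))))
  →23  S(S(S(S(add(add(SSZ, mul(Z, Z)), mul(add(Z, mul(add(Z, mul(SZ, SZ)), SZ)), add(SSSZ, mul(Z, Z))))))))
  →24  S(S(S(S(add(S(add(SZ, mul(Z, Z))), mul(add(Z, mul(add(Z, mul(SZ, SZ)), SZ)), add(SSSZ, mul(Z, Z))))))))
  →25  S(S(S(S(S(add(add(SZ, mul(Z, Z)), mul(add(Z, mul(add(Z, mul(SZ, SZ)), SZ)), add(SSSZ, mul(Z, Z)))))))))
  →26  S(S(S(S(S(add(S(add(Z, mul(Z, Z))), mul(add(Z, mul(add(Z, mul(SZ, SZ)), SZ)), add(SSSZ, mul(Z, Z)))))))))
  →27  S(S(S(S(S(S(add(add(Z, mul(Z, Z)), mul(add(Z, mul(add(Z, mul(SZ, SZ)), SZ)), add(SSSZ, mul(Z, Z))))))))))
  →28  S(S(S(S(S(S(add(mul(Z, Z), mul(add(Z, mul(add(Z, mul(SZ, SZ)), SZ)), add(SSSZ, mul(Z, Z))))))))))
  →29  S(S(S(S(S(S(add(Z, mul(add(Z, mul(add(Z, mul(SZ, SZ)), SZ)), add(SSSZ, mul(Z, Z))))))))))
  →30  S(S(S(S(S(S(mul(add(Z, mul(add(Z, mul(SZ, SZ)), SZ)), add(SSSZ, mul(Z, Z)))))))))
  →31  S(S(S(S(S(S(mul(mul(add(Z, mul(SZ, SZ)), SZ), add(SSSZ, mul(Z, Z)))))))))
  →32  S(S(S(S(S(S(mul(mul(mul(SZ, SZ), SZ), add(SSSZ, mul(Z, Z)))))))))
  →33  S(S(S(S(S(S(mul(mul(add(SZ, mul(Z, SZ)), SZ), add(SSSZ, mul(Z, Z)))))))))
  →34  S(S(S(S(S(S(mul(mul(S(add(Z, mul(Z, SZ))), SZ), add(SSSZ, mul(Z, Z)))))))))
  →35  S(S(S(S(S(S(mul(add(SZ, mul(add(Z, mul(Z, SZ)), SZ)), add(SSSZ, mul(Z, Z)))))))))
  →36  S(S(S(S(S(S(mul(S(add(Z, mul(add(Z, mul(Z, SZ)), SZ))), add(SSSZ, mul(Z, Z)))))))))
  →37  S(S(S(S(S(S(add(add(SSSZ, mul(Z, Z)), mul(add(Z, mul(add(Z, mul(Z, SZ)), SZ)), add(SSSZ, mul(Z, Z))))))))))
  →38  S(S(S(S(S(S(add(S(add(SSZ, mul(Z, Z))), mul(add(Z, mul(add(Z, mul(Z, SZ)), SZ)), add(SSSZ, mul(Z, Z))))))))))
  →39  S(S(S(S(S(S(S(add(add(SSZ, mul(Z, Z)), mul(add(Z, mul(add(Z, mul(Z, SZ)), SZ)), add(SSSZ, mul(Z, Z)))))))))))
  →40  S(S(S(S(S(S(S(add(S(add(SZ, mul(Z, Z))), mul(add(Z, mul(add(Z, mul(Z, SZ)), SZ)), add(SSSZ, mul(Z, Z)))))))))))
  →41  S(S(S(S(S(S(S(S(add(add(SZ, mul(Z, Z)), mul(add(Z, mul(add(Z, mul(Z, SZ)), SZ)), add(SSSZ, mul(Z, Z))))))))))))
  →42  S(S(S(S(S(S(S(S(add(S(add(Z, mul(Z, Z))), mul(add(Z, mul(add(Z, mul(Z, SZ)), SZ)), add(SSSZ, mul(Z, Z))))))))))))
  →43  S(S(S(S(S(S(S(S(S(add(add(Z, mul(Z, Z)), mul(add(Z, mul(add(Z, mul(Z, SZ)), SZ)), add(SSSZ, mul(Z, Z)))))))))))))
  →44  S(S(S(S(S(S(S(S(S(add(mul(Z, Z), mul(add(Z, mul(add(Z, mul(Z, SZ)), SZ)), add(SSSZ, mul(Z, Z)))))))))))))
  →45  S(S(S(S(S(S(S(S(S(add(Z, mul(add(Z, mul(add(Z, mul(Z, SZ)), SZ)), add(SSSZ, mul(Z, Z)))))))))))))
  →46  S(S(S(S(S(S(S(S(S(mul(add(Z, mul(add(Z, mul(Z, SZ)), SZ)), add(SSSZ, mul(Z, Z))))))))))))
  →47  S(S(S(S(S(S(S(S(S(mul(mul(add(Z, mul(Z, SZ)), SZ), add(SSSZ, mul(Z, Z))))))))))))
  →48  S(S(S(S(S(S(S(S(S(mul(mul(mul(Z, SZ), SZ), add(SSSZ, mul(Z, Z))))))))))))
  →49  S(S(S(S(S(S(S(S(S(mul(mul(Z, SZ), add(SSSZ, mul(Z, Z))))))))))))
  →50  S(S(S(S(S(S(S(S(S(mul(Z, add(SSSZ, mul(Z, Z))))))))))))
  →51  S^9(Z)

Term B:
  start: mul(mul(SSSZ, SZ), add(SZ, SSZ))
  →1  mul(add(SZ, mul(SSZ, SZ)), add(SZ, SSZ))
  →2  mul(S(add(Z, mul(SSZ, SZ))), add(SZ, SSZ))
  →3  add(add(SZ, SSZ), mul(add(Z, mul(SSZ, SZ)), add(SZ, SSZ)))
  →4  add(S(add(Z, SSZ)), mul(add(Z, mul(SSZ, SZ)), add(SZ, SSZ)))
  →5  S(add(add(Z, SSZ), mul(add(Z, mul(SSZ, SZ)), add(SZ, SSZ))))
  →6  S(add(SSZ, mul(add(Z, mul(SSZ, SZ)), add(SZ, SSZ))))
  →7  S(S(add(SZ, mul(add(Z, mul(SSZ, SZ)), add(SZ, SSZ)))))
  →8  S(S(S(add(Z, mul(add(Z, mul(SSZ, SZ)), add(SZ, SSZ))))))
  →9  S(S(S(mul(add(Z, mul(SSZ, SZ)), add(SZ, SSZ)))))
  →10  S(S(S(mul(mul(SSZ, SZ), add(SZ, SSZ)))))
  →11  S(S(S(mul(add(SZ, mul(SZ, SZ)), add(SZ, SSZ)))))
  →12  S(S(S(mul(S(add(Z, mul(SZ, SZ))), add(SZ, SSZ)))))
  →13  S(S(S(add(add(SZ, SSZ), mul(add(Z, mul(SZ, SZ)), add(SZ, SSZ))))))
  →14  S(S(S(add(S(add(Z, SSZ)), mul(add(Z, mul(SZ, SZ)), add(SZ, SSZ))))))
  →15  S(S(S(S(add(add(Z, SSZ), mul(add(Z, mul(SZ, SZ)), add(SZ, SSZ)))))))
  →16  S(S(S(S(add(SSZ, mul(add(Z, mul(SZ, SZ)), add(SZ, SSZ)))))))
  →17  S(S(S(S(S(add(SZ, mul(add(Z, mul(SZ, SZ)), add(SZ, SSZ))))))))
  →18  S(S(S(S(S(S(add(Z, mul(add(Z, mul(SZ, SZ)), add(SZ, SSZ)))))))))
  →19  S(S(S(S(S(S(mul(add(Z, mul(SZ, SZ)), add(SZ, SSZ))))))))
  →20  S(S(S(S(S(S(mul(mul(SZ, SZ), add(SZ, SSZ))))))))
  →21  S(S(S(S(S(S(mul(add(SZ, mul(Z, SZ)), add(SZ, SSZ))))))))
  →22  S(S(S(S(S(S(mul(S(add(Z, mul(Z, SZ))), add(SZ, SSZ))))))))
  →23  S(S(S(S(S(S(add(add(SZ, SSZ), mul(add(Z, mul(Z, SZ)), add(SZ, SSZ)))))))))
  →24  S(S(S(S(S(S(add(S(add(Z, SSZ)), mul(add(Z, mul(Z, SZ)), add(SZ, SSZ)))))))))
  →25  S(S(S(S(S(S(S(add(add(Z, SSZ), mul(add(Z, mul(Z, SZ)), add(SZ, SSZ))))))))))
  →26  S(S(S(S(S(S(S(add(SSZ, mul(add(Z, mul(Z, SZ)), add(SZ, SSZ))))))))))
  →27  S(S(S(S(S(S(S(S(add(SZ, mul(add(Z, mul(Z, SZ)), add(SZ, SSZ)))))))))))
  →28  S(S(S(S(S(S(S(S(S(add(Z, mul(add(Z, mul(Z, SZ)), add(SZ, SSZ))))))))))))
  →29  S(S(S(S(S(S(S(S(S(mul(add(Z, mul(Z, SZ)), add(SZ, SSZ)))))))))))
  →30  S(S(S(S(S(S(S(S(S(mul(mul(Z, SZ), add(SZ, SSZ)))))))))))
  →31  S(S(S(S(S(S(S(S(S(mul(Z, add(SZ, SSZ)))))))))))
  →32  S^9(Z)

Answer: SAME — A ⇓ S^9(Z), B ⇓ S^9(Z)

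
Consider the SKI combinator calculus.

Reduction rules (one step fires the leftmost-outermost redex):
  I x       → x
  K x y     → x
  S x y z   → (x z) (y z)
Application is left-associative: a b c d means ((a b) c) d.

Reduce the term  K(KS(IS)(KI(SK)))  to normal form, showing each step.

Answer: normal form = K(SI)  (in 2 steps)

Derivation:
  start: K(KS(IS)(KI(SK)))
  [1] K(S(KI(SK)))
  [2] K(SI)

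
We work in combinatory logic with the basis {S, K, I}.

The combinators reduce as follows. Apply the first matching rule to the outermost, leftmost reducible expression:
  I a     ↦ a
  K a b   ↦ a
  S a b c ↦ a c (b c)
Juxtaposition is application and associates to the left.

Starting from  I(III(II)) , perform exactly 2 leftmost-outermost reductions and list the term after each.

Answer: after 2 steps: II(II)

Reduction:
  start: I(III(II))
  step 1: III(II)
  step 2: II(II)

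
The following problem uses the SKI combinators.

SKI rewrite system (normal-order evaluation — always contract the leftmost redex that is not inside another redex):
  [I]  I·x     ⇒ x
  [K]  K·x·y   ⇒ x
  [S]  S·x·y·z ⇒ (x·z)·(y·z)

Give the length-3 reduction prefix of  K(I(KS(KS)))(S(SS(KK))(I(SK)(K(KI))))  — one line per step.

  start: K(I(KS(KS)))(S(SS(KK))(I(SK)(K(KI))))
  [1] I(KS(KS))
  [2] KS(KS)
  [3] S

Answer: after 3 steps: S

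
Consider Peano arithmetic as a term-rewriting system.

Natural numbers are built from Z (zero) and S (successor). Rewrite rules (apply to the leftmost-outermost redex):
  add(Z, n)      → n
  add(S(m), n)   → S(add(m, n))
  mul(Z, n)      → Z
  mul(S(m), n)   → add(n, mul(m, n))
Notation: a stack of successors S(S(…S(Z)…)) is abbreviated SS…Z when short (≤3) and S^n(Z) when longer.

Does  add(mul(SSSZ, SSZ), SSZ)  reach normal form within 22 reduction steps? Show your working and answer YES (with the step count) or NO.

  start: add(mul(SSSZ, SSZ), SSZ)
  step 1: add(add(SSZ, mul(SSZ, SSZ)), SSZ)
  step 2: add(S(add(SZ, mul(SSZ, SSZ))), SSZ)
  step 3: S(add(add(SZ, mul(SSZ, SSZ)), SSZ))
  step 4: S(add(S(add(Z, mul(SSZ, SSZ))), SSZ))
  step 5: S(S(add(add(Z, mul(SSZ, SSZ)), SSZ)))
  step 6: S(S(add(mul(SSZ, SSZ), SSZ)))
  step 7: S(S(add(add(SSZ, mul(SZ, SSZ)), SSZ)))
  step 8: S(S(add(S(add(SZ, mul(SZ, SSZ))), SSZ)))
  step 9: S(S(S(add(add(SZ, mul(SZ, SSZ)), SSZ))))
  step 10: S(S(S(add(S(add(Z, mul(SZ, SSZ))), SSZ))))
  step 11: S(S(S(S(add(add(Z, mul(SZ, SSZ)), SSZ)))))
  step 12: S(S(S(S(add(mul(SZ, SSZ), SSZ)))))
  step 13: S(S(S(S(add(add(SSZ, mul(Z, SSZ)), SSZ)))))
  step 14: S(S(S(S(add(S(add(SZ, mul(Z, SSZ))), SSZ)))))
  step 15: S(S(S(S(S(add(add(SZ, mul(Z, SSZ)), SSZ))))))
  step 16: S(S(S(S(S(add(S(add(Z, mul(Z, SSZ))), SSZ))))))
  step 17: S(S(S(S(S(S(add(add(Z, mul(Z, SSZ)), SSZ)))))))
  step 18: S(S(S(S(S(S(add(mul(Z, SSZ), SSZ)))))))
  step 19: S(S(S(S(S(S(add(Z, SSZ)))))))
  step 20: S^8(Z)

Answer: YES — reaches normal form S^8(Z) in 20 ≤ 22 steps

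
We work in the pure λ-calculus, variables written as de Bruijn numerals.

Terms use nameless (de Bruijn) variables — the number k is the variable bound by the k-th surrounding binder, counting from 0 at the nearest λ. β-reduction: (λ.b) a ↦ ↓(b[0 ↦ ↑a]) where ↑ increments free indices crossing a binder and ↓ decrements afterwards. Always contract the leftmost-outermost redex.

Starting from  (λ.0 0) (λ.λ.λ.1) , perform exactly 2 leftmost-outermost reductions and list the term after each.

  start: (λ.0 0) (λ.λ.λ.1)
  step 1: (λ.λ.λ.1) (λ.λ.λ.1)
  step 2: λ.λ.1

Answer: after 2 steps: λ.λ.1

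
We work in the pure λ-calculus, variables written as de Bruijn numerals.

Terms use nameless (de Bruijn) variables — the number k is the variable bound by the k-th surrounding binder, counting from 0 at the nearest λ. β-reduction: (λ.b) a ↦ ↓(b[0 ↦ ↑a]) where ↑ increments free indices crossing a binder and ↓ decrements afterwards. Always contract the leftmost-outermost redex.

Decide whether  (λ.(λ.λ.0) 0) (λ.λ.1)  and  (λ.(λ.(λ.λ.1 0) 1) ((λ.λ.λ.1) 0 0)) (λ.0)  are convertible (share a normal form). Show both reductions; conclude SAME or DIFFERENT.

Term A:
  start: (λ.(λ.λ.0) 0) (λ.λ.1)
  [1] (λ.λ.0) (λ.λ.1)
  [2] λ.0

Term B:
  start: (λ.(λ.(λ.λ.1 0) 1) ((λ.λ.λ.1) 0 0)) (λ.0)
  [1] (λ.(λ.λ.1 0) (λ.0)) ((λ.λ.λ.1) (λ.0) (λ.0))
  [2] (λ.λ.1 0) (λ.0)
  [3] λ.(λ.0) 0
  [4] λ.0

Answer: SAME — A ⇓ λ.0, B ⇓ λ.0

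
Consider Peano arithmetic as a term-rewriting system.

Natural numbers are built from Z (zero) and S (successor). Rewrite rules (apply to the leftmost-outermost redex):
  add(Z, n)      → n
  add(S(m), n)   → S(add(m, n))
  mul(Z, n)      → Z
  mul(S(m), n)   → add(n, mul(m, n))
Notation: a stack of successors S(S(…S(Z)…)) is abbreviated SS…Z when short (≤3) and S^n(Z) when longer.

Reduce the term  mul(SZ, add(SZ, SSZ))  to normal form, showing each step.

  start: mul(SZ, add(SZ, SSZ))
  step 1: add(add(SZ, SSZ), mul(Z, add(SZ, SSZ)))
  step 2: add(S(add(Z, SSZ)), mul(Z, add(SZ, SSZ)))
  step 3: S(add(add(Z, SSZ), mul(Z, add(SZ, SSZ))))
  step 4: S(add(SSZ, mul(Z, add(SZ, SSZ))))
  step 5: S(S(add(SZ, mul(Z, add(SZ, SSZ)))))
  step 6: S(S(S(add(Z, mul(Z, add(SZ, SSZ))))))
  step 7: S(S(S(mul(Z, add(SZ, SSZ)))))
  step 8: SSSZ

Answer: normal form = SSSZ  (in 8 steps)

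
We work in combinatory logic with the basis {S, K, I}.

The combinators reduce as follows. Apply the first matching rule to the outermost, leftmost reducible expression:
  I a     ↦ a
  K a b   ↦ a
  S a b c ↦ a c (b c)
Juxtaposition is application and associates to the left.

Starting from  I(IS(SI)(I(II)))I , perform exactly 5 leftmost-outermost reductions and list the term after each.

Answer: after 5 steps: I(II)I(I(I(II)I))

Working:
  start: I(IS(SI)(I(II)))I
  →1  IS(SI)(I(II))I
  →2  S(SI)(I(II))I
  →3  SII(I(II)I)
  →4  I(I(II)I)(I(I(II)I))
  →5  I(II)I(I(I(II)I))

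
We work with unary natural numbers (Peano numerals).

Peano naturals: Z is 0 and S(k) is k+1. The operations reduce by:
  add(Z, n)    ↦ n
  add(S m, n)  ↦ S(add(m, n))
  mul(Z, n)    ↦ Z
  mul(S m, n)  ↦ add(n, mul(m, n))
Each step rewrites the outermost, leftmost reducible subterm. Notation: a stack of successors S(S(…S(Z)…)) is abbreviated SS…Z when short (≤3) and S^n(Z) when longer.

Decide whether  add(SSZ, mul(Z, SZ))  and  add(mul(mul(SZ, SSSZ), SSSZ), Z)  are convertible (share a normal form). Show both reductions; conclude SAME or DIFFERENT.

Answer: DIFFERENT — A ⇓ SSZ, B ⇓ S^9(Z)

Derivation:
Term A:
  start: add(SSZ, mul(Z, SZ))
  [1] S(add(SZ, mul(Z, SZ)))
  [2] S(S(add(Z, mul(Z, SZ))))
  [3] S(S(mul(Z, SZ)))
  [4] SSZ

Term B:
  start: add(mul(mul(SZ, SSSZ), SSSZ), Z)
  [1] add(mul(add(SSSZ, mul(Z, SSSZ)), SSSZ), Z)
  [2] add(mul(S(add(SSZ, mul(Z, SSSZ))), SSSZ), Z)
  [3] add(add(SSSZ, mul(add(SSZ, mul(Z, SSSZ)), SSSZ)), Z)
  [4] add(S(add(SSZ, mul(add(SSZ, mul(Z, SSSZ)), SSSZ))), Z)
  [5] S(add(add(SSZ, mul(add(SSZ, mul(Z, SSSZ)), SSSZ)), Z))
  [6] S(add(S(add(SZ, mul(add(SSZ, mul(Z, SSSZ)), SSSZ))), Z))
  [7] S(S(add(add(SZ, mul(add(SSZ, mul(Z, SSSZ)), SSSZ)), Z)))
  [8] S(S(add(S(add(Z, mul(add(SSZ, mul(Z, SSSZ)), SSSZ))), Z)))
  [9] S(S(S(add(add(Z, mul(add(SSZ, mul(Z, SSSZ)), SSSZ)), Z))))
  [10] S(S(S(add(mul(add(SSZ, mul(Z, SSSZ)), SSSZ), Z))))
  [11] S(S(S(add(mul(S(add(SZ, mul(Z, SSSZ))), SSSZ), Z))))
  [12] S(S(S(add(add(SSSZ, mul(add(SZ, mul(Z, SSSZ)), SSSZ)), Z))))
  [13] S(S(S(add(S(add(SSZ, mul(add(SZ, mul(Z, SSSZ)), SSSZ))), Z))))
  [14] S(S(S(S(add(add(SSZ, mul(add(SZ, mul(Z, SSSZ)), SSSZ)), Z)))))
  [15] S(S(S(S(add(S(add(SZ, mul(add(SZ, mul(Z, SSSZ)), SSSZ))), Z)))))
  [16] S(S(S(S(S(add(add(SZ, mul(add(SZ, mul(Z, SSSZ)), SSSZ)), Z))))))
  [17] S(S(S(S(S(add(S(add(Z, mul(add(SZ, mul(Z, SSSZ)), SSSZ))), Z))))))
  [18] S(S(S(S(S(S(add(add(Z, mul(add(SZ, mul(Z, SSSZ)), SSSZ)), Z)))))))
  [19] S(S(S(S(S(S(add(mul(add(SZ, mul(Z, SSSZ)), SSSZ), Z)))))))
  [20] S(S(S(S(S(S(add(mul(S(add(Z, mul(Z, SSSZ))), SSSZ), Z)))))))
  [21] S(S(S(S(S(S(add(add(SSSZ, mul(add(Z, mul(Z, SSSZ)), SSSZ)), Z)))))))
  [22] S(S(S(S(S(S(add(S(add(SSZ, mul(add(Z, mul(Z, SSSZ)), SSSZ))), Z)))))))
  [23] S(S(S(S(S(S(S(add(add(SSZ, mul(add(Z, mul(Z, SSSZ)), SSSZ)), Z))))))))
  [24] S(S(S(S(S(S(S(add(S(add(SZ, mul(add(Z, mul(Z, SSSZ)), SSSZ))), Z))))))))
  [25] S(S(S(S(S(S(S(S(add(add(SZ, mul(add(Z, mul(Z, SSSZ)), SSSZ)), Z)))))))))
  [26] S(S(S(S(S(S(S(S(add(S(add(Z, mul(add(Z, mul(Z, SSSZ)), SSSZ))), Z)))))))))
  [27] S(S(S(S(S(S(S(S(S(add(add(Z, mul(add(Z, mul(Z, SSSZ)), SSSZ)), Z))))))))))
  [28] S(S(S(S(S(S(S(S(S(add(mul(add(Z, mul(Z, SSSZ)), SSSZ), Z))))))))))
  [29] S(S(S(S(S(S(S(S(S(add(mul(mul(Z, SSSZ), SSSZ), Z))))))))))
  [30] S(S(S(S(S(S(S(S(S(add(mul(Z, SSSZ), Z))))))))))
  [31] S(S(S(S(S(S(S(S(S(add(Z, Z))))))))))
  [32] S^9(Z)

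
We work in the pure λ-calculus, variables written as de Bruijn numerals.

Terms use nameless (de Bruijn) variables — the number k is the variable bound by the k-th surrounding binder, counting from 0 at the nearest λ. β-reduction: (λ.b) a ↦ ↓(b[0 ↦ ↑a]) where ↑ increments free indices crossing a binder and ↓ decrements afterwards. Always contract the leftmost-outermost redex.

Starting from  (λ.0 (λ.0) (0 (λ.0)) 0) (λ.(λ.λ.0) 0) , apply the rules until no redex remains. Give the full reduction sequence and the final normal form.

Answer: normal form = λ.λ.0  (in 8 steps)

Reduction:
  start: (λ.0 (λ.0) (0 (λ.0)) 0) (λ.(λ.λ.0) 0)
  [1] (λ.(λ.λ.0) 0) (λ.0) ((λ.(λ.λ.0) 0) (λ.0)) (λ.(λ.λ.0) 0)
  [2] (λ.λ.0) (λ.0) ((λ.(λ.λ.0) 0) (λ.0)) (λ.(λ.λ.0) 0)
  [3] (λ.0) ((λ.(λ.λ.0) 0) (λ.0)) (λ.(λ.λ.0) 0)
  [4] (λ.(λ.λ.0) 0) (λ.0) (λ.(λ.λ.0) 0)
  [5] (λ.λ.0) (λ.0) (λ.(λ.λ.0) 0)
  [6] (λ.0) (λ.(λ.λ.0) 0)
  [7] λ.(λ.λ.0) 0
  [8] λ.λ.0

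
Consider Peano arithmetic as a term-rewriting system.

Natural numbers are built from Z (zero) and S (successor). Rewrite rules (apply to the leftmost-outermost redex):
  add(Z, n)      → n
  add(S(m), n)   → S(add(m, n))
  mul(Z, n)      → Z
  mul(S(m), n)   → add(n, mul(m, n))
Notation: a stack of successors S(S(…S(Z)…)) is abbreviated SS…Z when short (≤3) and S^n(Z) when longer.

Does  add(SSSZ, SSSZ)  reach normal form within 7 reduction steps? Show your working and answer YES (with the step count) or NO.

  start: add(SSSZ, SSSZ)
  [1] S(add(SSZ, SSSZ))
  [2] S(S(add(SZ, SSSZ)))
  [3] S(S(S(add(Z, SSSZ))))
  [4] S^6(Z)

Answer: YES — reaches normal form S^6(Z) in 4 ≤ 7 steps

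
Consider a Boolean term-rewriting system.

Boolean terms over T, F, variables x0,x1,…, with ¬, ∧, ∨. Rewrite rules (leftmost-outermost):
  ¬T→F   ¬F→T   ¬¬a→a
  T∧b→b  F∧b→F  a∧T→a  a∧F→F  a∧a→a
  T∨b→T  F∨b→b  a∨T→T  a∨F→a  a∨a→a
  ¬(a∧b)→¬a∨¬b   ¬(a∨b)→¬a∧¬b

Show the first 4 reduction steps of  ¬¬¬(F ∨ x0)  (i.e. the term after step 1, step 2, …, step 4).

  start: ¬¬¬(F ∨ x0)
  step 1: ¬(F ∨ x0)
  step 2: ¬F ∧ ¬x0
  step 3: T ∧ ¬x0
  step 4: ¬x0

Answer: after 4 steps: ¬x0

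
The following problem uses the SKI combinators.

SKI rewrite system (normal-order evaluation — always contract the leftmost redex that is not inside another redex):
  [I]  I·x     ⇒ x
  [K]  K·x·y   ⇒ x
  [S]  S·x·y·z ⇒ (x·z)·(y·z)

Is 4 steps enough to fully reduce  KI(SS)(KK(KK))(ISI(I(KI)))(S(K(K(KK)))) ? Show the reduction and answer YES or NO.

  start: KI(SS)(KK(KK))(ISI(I(KI)))(S(K(K(KK))))
  [1] I(KK(KK))(ISI(I(KI)))(S(K(K(KK))))
  [2] KK(KK)(ISI(I(KI)))(S(K(K(KK))))
  [3] K(ISI(I(KI)))(S(K(K(KK))))
  [4] ISI(I(KI))

Answer: NO — after 4 steps the term is ISI(I(KI)), not yet normal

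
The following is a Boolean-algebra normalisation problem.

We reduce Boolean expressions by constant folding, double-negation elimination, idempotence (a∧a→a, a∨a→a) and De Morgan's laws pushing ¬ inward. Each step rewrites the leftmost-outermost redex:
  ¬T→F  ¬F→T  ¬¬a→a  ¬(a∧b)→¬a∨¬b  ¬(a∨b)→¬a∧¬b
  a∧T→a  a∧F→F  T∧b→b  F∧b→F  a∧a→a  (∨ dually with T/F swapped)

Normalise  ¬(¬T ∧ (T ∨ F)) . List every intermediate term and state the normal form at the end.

  start: ¬(¬T ∧ (T ∨ F))
  →1  ¬¬T ∨ ¬(T ∨ F)
  →2  T ∨ ¬(T ∨ F)
  →3  T

Answer: normal form = T  (in 3 steps)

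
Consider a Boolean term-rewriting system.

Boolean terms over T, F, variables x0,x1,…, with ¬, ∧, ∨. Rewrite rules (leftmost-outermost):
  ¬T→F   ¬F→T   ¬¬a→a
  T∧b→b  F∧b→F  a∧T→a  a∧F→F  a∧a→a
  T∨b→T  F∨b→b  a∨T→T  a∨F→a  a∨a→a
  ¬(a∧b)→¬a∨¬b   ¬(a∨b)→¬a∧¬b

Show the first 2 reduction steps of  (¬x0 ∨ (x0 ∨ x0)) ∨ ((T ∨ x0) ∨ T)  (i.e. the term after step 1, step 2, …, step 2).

  start: (¬x0 ∨ (x0 ∨ x0)) ∨ ((T ∨ x0) ∨ T)
  step 1: (¬x0 ∨ x0) ∨ ((T ∨ x0) ∨ T)
  step 2: (¬x0 ∨ x0) ∨ T

Answer: after 2 steps: (¬x0 ∨ x0) ∨ T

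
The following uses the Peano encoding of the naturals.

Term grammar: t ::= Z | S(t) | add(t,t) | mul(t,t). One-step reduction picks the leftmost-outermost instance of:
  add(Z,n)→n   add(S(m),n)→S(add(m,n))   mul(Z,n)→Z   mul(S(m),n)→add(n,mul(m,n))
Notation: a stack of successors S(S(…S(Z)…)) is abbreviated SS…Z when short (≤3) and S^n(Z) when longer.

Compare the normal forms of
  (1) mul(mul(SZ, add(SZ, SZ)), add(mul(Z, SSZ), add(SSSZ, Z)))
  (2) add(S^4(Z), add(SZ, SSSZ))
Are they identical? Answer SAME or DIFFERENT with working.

Answer: DIFFERENT — A ⇓ S^6(Z), B ⇓ S^8(Z)

Reduction:
Term A:
  start: mul(mul(SZ, add(SZ, SZ)), add(mul(Z, SSZ), add(SSSZ, Z)))
  [1] mul(add(add(SZ, SZ), mul(Z, add(SZ, SZ))), add(mul(Z, SSZ), add(SSSZ, Z)))
  [2] mul(add(S(add(Z, SZ)), mul(Z, add(SZ, SZ))), add(mul(Z, SSZ), add(SSSZ, Z)))
  [3] mul(S(add(add(Z, SZ), mul(Z, add(SZ, SZ)))), add(mul(Z, SSZ), add(SSSZ, Z)))
  [4] add(add(mul(Z, SSZ), add(SSSZ, Z)), mul(add(add(Z, SZ), mul(Z, add(SZ, SZ))), add(mul(Z, SSZ), add(SSSZ, Z))))
  [5] add(add(Z, add(SSSZ, Z)), mul(add(add(Z, SZ), mul(Z, add(SZ, SZ))), add(mul(Z, SSZ), add(SSSZ, Z))))
  [6] add(add(SSSZ, Z), mul(add(add(Z, SZ), mul(Z, add(SZ, SZ))), add(mul(Z, SSZ), add(SSSZ, Z))))
  [7] add(S(add(SSZ, Z)), mul(add(add(Z, SZ), mul(Z, add(SZ, SZ))), add(mul(Z, SSZ), add(SSSZ, Z))))
  [8] S(add(add(SSZ, Z), mul(add(add(Z, SZ), mul(Z, add(SZ, SZ))), add(mul(Z, SSZ), add(SSSZ, Z)))))
  [9] S(add(S(add(SZ, Z)), mul(add(add(Z, SZ), mul(Z, add(SZ, SZ))), add(mul(Z, SSZ), add(SSSZ, Z)))))
  [10] S(S(add(add(SZ, Z), mul(add(add(Z, SZ), mul(Z, add(SZ, SZ))), add(mul(Z, SSZ), add(SSSZ, Z))))))
  [11] S(S(add(S(add(Z, Z)), mul(add(add(Z, SZ), mul(Z, add(SZ, SZ))), add(mul(Z, SSZ), add(SSSZ, Z))))))
  [12] S(S(S(add(add(Z, Z), mul(add(add(Z, SZ), mul(Z, add(SZ, SZ))), add(mul(Z, SSZ), add(SSSZ, Z)))))))
  [13] S(S(S(add(Z, mul(add(add(Z, SZ), mul(Z, add(SZ, SZ))), add(mul(Z, SSZ), add(SSSZ, Z)))))))
  [14] S(S(S(mul(add(add(Z, SZ), mul(Z, add(SZ, SZ))), add(mul(Z, SSZ), add(SSSZ, Z))))))
  [15] S(S(S(mul(add(SZ, mul(Z, add(SZ, SZ))), add(mul(Z, SSZ), add(SSSZ, Z))))))
  [16] S(S(S(mul(S(add(Z, mul(Z, add(SZ, SZ)))), add(mul(Z, SSZ), add(SSSZ, Z))))))
  [17] S(S(S(add(add(mul(Z, SSZ), add(SSSZ, Z)), mul(add(Z, mul(Z, add(SZ, SZ))), add(mul(Z, SSZ), add(SSSZ, Z)))))))
  [18] S(S(S(add(add(Z, add(SSSZ, Z)), mul(add(Z, mul(Z, add(SZ, SZ))), add(mul(Z, SSZ), add(SSSZ, Z)))))))
  [19] S(S(S(add(add(SSSZ, Z), mul(add(Z, mul(Z, add(SZ, SZ))), add(mul(Z, SSZ), add(SSSZ, Z)))))))
  [20] S(S(S(add(S(add(SSZ, Z)), mul(add(Z, mul(Z, add(SZ, SZ))), add(mul(Z, SSZ), add(SSSZ, Z)))))))
  [21] S(S(S(S(add(add(SSZ, Z), mul(add(Z, mul(Z, add(SZ, SZ))), add(mul(Z, SSZ), add(SSSZ, Z))))))))
  [22] S(S(S(S(add(S(add(SZ, Z)), mul(add(Z, mul(Z, add(SZ, SZ))), add(mul(Z, SSZ), add(SSSZ, Z))))))))
  [23] S(S(S(S(S(add(add(SZ, Z), mul(add(Z, mul(Z, add(SZ, SZ))), add(mul(Z, SSZ), add(SSSZ, Z)))))))))
  [24] S(S(S(S(S(add(S(add(Z, Z)), mul(add(Z, mul(Z, add(SZ, SZ))), add(mul(Z, SSZ), add(SSSZ, Z)))))))))
  [25] S(S(S(S(S(S(add(add(Z, Z), mul(add(Z, mul(Z, add(SZ, SZ))), add(mul(Z, SSZ), add(SSSZ, Z))))))))))
  [26] S(S(S(S(S(S(add(Z, mul(add(Z, mul(Z, add(SZ, SZ))), add(mul(Z, SSZ), add(SSSZ, Z))))))))))
  [27] S(S(S(S(S(S(mul(add(Z, mul(Z, add(SZ, SZ))), add(mul(Z, SSZ), add(SSSZ, Z)))))))))
  [28] S(S(S(S(S(S(mul(mul(Z, add(SZ, SZ)), add(mul(Z, SSZ), add(SSSZ, Z)))))))))
  [29] S(S(S(S(S(S(mul(Z, add(mul(Z, SSZ), add(SSSZ, Z)))))))))
  [30] S^6(Z)

Term B:
  start: add(S^4(Z), add(SZ, SSSZ))
  [1] S(add(SSSZ, add(SZ, SSSZ)))
  [2] S(S(add(SSZ, add(SZ, SSSZ))))
  [3] S(S(S(add(SZ, add(SZ, SSSZ)))))
  [4] S(S(S(S(add(Z, add(SZ, SSSZ))))))
  [5] S(S(S(S(add(SZ, SSSZ)))))
  [6] S(S(S(S(S(add(Z, SSSZ))))))
  [7] S^8(Z)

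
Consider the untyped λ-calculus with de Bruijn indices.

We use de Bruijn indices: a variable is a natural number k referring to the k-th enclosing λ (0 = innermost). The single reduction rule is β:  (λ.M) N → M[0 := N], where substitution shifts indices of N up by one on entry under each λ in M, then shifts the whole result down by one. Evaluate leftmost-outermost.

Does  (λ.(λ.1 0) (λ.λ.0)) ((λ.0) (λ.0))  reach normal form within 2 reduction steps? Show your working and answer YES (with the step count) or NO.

  start: (λ.(λ.1 0) (λ.λ.0)) ((λ.0) (λ.0))
  [1] (λ.(λ.0) (λ.0) 0) (λ.λ.0)
  [2] (λ.0) (λ.0) (λ.λ.0)

Answer: NO — after 2 steps the term is (λ.0) (λ.0) (λ.λ.0), not yet normal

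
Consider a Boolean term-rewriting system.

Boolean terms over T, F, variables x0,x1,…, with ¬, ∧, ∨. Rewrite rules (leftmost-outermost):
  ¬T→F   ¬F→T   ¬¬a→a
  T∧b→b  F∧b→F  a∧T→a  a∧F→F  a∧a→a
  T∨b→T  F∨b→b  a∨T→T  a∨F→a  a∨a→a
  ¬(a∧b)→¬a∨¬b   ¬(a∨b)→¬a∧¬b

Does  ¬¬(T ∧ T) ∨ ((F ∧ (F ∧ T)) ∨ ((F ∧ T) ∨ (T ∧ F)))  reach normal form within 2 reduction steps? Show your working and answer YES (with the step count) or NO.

Answer: NO — after 2 steps the term is T ∨ ((F ∧ (F ∧ T)) ∨ ((F ∧ T) ∨ (T ∧ F))), not yet normal

Reduction:
  start: ¬¬(T ∧ T) ∨ ((F ∧ (F ∧ T)) ∨ ((F ∧ T) ∨ (T ∧ F)))
  [1] (T ∧ T) ∨ ((F ∧ (F ∧ T)) ∨ ((F ∧ T) ∨ (T ∧ F)))
  [2] T ∨ ((F ∧ (F ∧ T)) ∨ ((F ∧ T) ∨ (T ∧ F)))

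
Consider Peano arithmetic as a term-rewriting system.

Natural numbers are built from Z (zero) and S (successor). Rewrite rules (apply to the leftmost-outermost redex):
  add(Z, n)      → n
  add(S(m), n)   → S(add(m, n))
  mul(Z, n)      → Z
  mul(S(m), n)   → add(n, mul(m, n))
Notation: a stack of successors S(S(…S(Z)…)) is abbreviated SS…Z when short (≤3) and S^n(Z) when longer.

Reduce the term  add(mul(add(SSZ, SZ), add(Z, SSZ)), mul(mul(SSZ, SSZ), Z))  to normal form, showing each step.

  start: add(mul(add(SSZ, SZ), add(Z, SSZ)), mul(mul(SSZ, SSZ), Z))
  step 1: add(mul(S(add(SZ, SZ)), add(Z, SSZ)), mul(mul(SSZ, SSZ), Z))
  step 2: add(add(add(Z, SSZ), mul(add(SZ, SZ), add(Z, SSZ))), mul(mul(SSZ, SSZ), Z))
  step 3: add(add(SSZ, mul(add(SZ, SZ), add(Z, SSZ))), mul(mul(SSZ, SSZ), Z))
  step 4: add(S(add(SZ, mul(add(SZ, SZ), add(Z, SSZ)))), mul(mul(SSZ, SSZ), Z))
  step 5: S(add(add(SZ, mul(add(SZ, SZ), add(Z, SSZ))), mul(mul(SSZ, SSZ), Z)))
  step 6: S(add(S(add(Z, mul(add(SZ, SZ), add(Z, SSZ)))), mul(mul(SSZ, SSZ), Z)))
  step 7: S(S(add(add(Z, mul(add(SZ, SZ), add(Z, SSZ))), mul(mul(SSZ, SSZ), Z))))
  step 8: S(S(add(mul(add(SZ, SZ), add(Z, SSZ)), mul(mul(SSZ, SSZ), Z))))
  step 9: S(S(add(mul(S(add(Z, SZ)), add(Z, SSZ)), mul(mul(SSZ, SSZ), Z))))
  step 10: S(S(add(add(add(Z, SSZ), mul(add(Z, SZ), add(Z, SSZ))), mul(mul(SSZ, SSZ), Z))))
  step 11: S(S(add(add(SSZ, mul(add(Z, SZ), add(Z, SSZ))), mul(mul(SSZ, SSZ), Z))))
  step 12: S(S(add(S(add(SZ, mul(add(Z, SZ), add(Z, SSZ)))), mul(mul(SSZ, SSZ), Z))))
  step 13: S(S(S(add(add(SZ, mul(add(Z, SZ), add(Z, SSZ))), mul(mul(SSZ, SSZ), Z)))))
  step 14: S(S(S(add(S(add(Z, mul(add(Z, SZ), add(Z, SSZ)))), mul(mul(SSZ, SSZ), Z)))))
  step 15: S(S(S(S(add(add(Z, mul(add(Z, SZ), add(Z, SSZ))), mul(mul(SSZ, SSZ), Z))))))
  step 16: S(S(S(S(add(mul(add(Z, SZ), add(Z, SSZ)), mul(mul(SSZ, SSZ), Z))))))
  step 17: S(S(S(S(add(mul(SZ, add(Z, SSZ)), mul(mul(SSZ, SSZ), Z))))))
  step 18: S(S(S(S(add(add(add(Z, SSZ), mul(Z, add(Z, SSZ))), mul(mul(SSZ, SSZ), Z))))))
  step 19: S(S(S(S(add(add(SSZ, mul(Z, add(Z, SSZ))), mul(mul(SSZ, SSZ), Z))))))
  step 20: S(S(S(S(add(S(add(SZ, mul(Z, add(Z, SSZ)))), mul(mul(SSZ, SSZ), Z))))))
  step 21: S(S(S(S(S(add(add(SZ, mul(Z, add(Z, SSZ))), mul(mul(SSZ, SSZ), Z)))))))
  step 22: S(S(S(S(S(add(S(add(Z, mul(Z, add(Z, SSZ)))), mul(mul(SSZ, SSZ), Z)))))))
  step 23: S(S(S(S(S(S(add(add(Z, mul(Z, add(Z, SSZ))), mul(mul(SSZ, SSZ), Z))))))))
  step 24: S(S(S(S(S(S(add(mul(Z, add(Z, SSZ)), mul(mul(SSZ, SSZ), Z))))))))
  step 25: S(S(S(S(S(S(add(Z, mul(mul(SSZ, SSZ), Z))))))))
  step 26: S(S(S(S(S(S(mul(mul(SSZ, SSZ), Z)))))))
  step 27: S(S(S(S(S(S(mul(add(SSZ, mul(SZ, SSZ)), Z)))))))
  step 28: S(S(S(S(S(S(mul(S(add(SZ, mul(SZ, SSZ))), Z)))))))
  step 29: S(S(S(S(S(S(add(Z, mul(add(SZ, mul(SZ, SSZ)), Z))))))))
  step 30: S(S(S(S(S(S(mul(add(SZ, mul(SZ, SSZ)), Z)))))))
  step 31: S(S(S(S(S(S(mul(S(add(Z, mul(SZ, SSZ))), Z)))))))
  step 32: S(S(S(S(S(S(add(Z, mul(add(Z, mul(SZ, SSZ)), Z))))))))
  step 33: S(S(S(S(S(S(mul(add(Z, mul(SZ, SSZ)), Z)))))))
  step 34: S(S(S(S(S(S(mul(mul(SZ, SSZ), Z)))))))
  step 35: S(S(S(S(S(S(mul(add(SSZ, mul(Z, SSZ)), Z)))))))
  step 36: S(S(S(S(S(S(mul(S(add(SZ, mul(Z, SSZ))), Z)))))))
  step 37: S(S(S(S(S(S(add(Z, mul(add(SZ, mul(Z, SSZ)), Z))))))))
  step 38: S(S(S(S(S(S(mul(add(SZ, mul(Z, SSZ)), Z)))))))
  step 39: S(S(S(S(S(S(mul(S(add(Z, mul(Z, SSZ))), Z)))))))
  step 40: S(S(S(S(S(S(add(Z, mul(add(Z, mul(Z, SSZ)), Z))))))))
  step 41: S(S(S(S(S(S(mul(add(Z, mul(Z, SSZ)), Z)))))))
  step 42: S(S(S(S(S(S(mul(mul(Z, SSZ), Z)))))))
  step 43: S(S(S(S(S(S(mul(Z, Z)))))))
  step 44: S^6(Z)

Answer: normal form = S^6(Z)  (in 44 steps)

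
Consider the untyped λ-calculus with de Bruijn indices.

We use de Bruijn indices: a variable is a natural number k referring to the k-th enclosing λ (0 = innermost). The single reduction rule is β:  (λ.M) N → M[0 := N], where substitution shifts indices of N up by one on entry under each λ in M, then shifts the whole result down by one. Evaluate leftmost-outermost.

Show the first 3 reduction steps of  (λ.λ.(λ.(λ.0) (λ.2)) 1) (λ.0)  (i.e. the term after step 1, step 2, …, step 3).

  start: (λ.λ.(λ.(λ.0) (λ.2)) 1) (λ.0)
  step 1: λ.(λ.(λ.0) (λ.2)) (λ.0)
  step 2: λ.(λ.0) (λ.1)
  step 3: λ.λ.1

Answer: after 3 steps: λ.λ.1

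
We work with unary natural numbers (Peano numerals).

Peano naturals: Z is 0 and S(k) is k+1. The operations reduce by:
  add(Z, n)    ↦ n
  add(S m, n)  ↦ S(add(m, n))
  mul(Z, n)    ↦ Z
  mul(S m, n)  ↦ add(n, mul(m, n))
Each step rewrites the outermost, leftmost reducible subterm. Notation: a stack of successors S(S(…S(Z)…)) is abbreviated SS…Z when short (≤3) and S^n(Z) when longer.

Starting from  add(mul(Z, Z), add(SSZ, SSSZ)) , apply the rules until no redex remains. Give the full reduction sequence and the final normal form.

  start: add(mul(Z, Z), add(SSZ, SSSZ))
  [1] add(Z, add(SSZ, SSSZ))
  [2] add(SSZ, SSSZ)
  [3] S(add(SZ, SSSZ))
  [4] S(S(add(Z, SSSZ)))
  [5] S^5(Z)

Answer: normal form = S^5(Z)  (in 5 steps)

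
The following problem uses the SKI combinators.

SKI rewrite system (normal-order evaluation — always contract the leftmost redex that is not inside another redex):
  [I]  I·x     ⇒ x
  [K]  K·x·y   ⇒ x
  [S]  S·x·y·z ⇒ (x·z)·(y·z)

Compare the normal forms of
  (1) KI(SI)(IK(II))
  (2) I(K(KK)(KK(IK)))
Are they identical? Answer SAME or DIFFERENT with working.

Term A:
  start: KI(SI)(IK(II))
  [1] I(IK(II))
  [2] IK(II)
  [3] K(II)
  [4] KI

Term B:
  start: I(K(KK)(KK(IK)))
  [1] K(KK)(KK(IK))
  [2] KK

Answer: DIFFERENT — A ⇓ KI, B ⇓ KK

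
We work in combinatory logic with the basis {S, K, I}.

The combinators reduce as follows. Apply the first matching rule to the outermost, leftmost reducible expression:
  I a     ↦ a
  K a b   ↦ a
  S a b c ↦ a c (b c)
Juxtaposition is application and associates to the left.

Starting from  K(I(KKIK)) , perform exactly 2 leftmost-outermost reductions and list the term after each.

  start: K(I(KKIK))
  step 1: K(KKIK)
  step 2: K(KK)

Answer: after 2 steps: K(KK)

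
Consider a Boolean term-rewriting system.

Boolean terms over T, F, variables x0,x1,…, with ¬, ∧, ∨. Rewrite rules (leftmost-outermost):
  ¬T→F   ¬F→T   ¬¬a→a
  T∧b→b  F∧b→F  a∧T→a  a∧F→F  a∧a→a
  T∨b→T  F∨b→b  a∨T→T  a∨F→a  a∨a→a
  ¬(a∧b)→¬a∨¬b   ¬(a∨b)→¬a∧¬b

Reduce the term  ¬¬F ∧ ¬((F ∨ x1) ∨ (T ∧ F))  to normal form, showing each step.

  start: ¬¬F ∧ ¬((F ∨ x1) ∨ (T ∧ F))
  →1  F ∧ ¬((F ∨ x1) ∨ (T ∧ F))
  →2  F

Answer: normal form = F  (in 2 steps)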